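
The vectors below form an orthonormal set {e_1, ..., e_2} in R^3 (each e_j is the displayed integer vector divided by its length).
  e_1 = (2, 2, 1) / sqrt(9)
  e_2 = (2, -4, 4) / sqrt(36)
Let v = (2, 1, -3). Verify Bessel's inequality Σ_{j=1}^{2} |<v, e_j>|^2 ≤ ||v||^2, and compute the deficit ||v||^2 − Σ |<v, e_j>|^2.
Σ |<v, e_j>|^2 = 5; ||v||^2 = 14; deficit = 9

Write each e_j = u_j / sqrt(<u_j, u_j>) where u_j is the displayed integer vector. Then <v, e_j> = <v, u_j> / sqrt(<u_j, u_j>), so |<v, e_j>|^2 = <v, u_j>^2 / <u_j, u_j>.
Coefficients: <v, e_1> = 3/sqrt(9), <v, e_2> = -12/sqrt(36).
Square and sum: Σ |<v, e_j>|^2 = 5.
Compute ||v||^2 = v·v = 14.
Deficit = 14 − 5 = 9 ≥ 0, confirming Bessel's inequality. (The deficit equals ||v − Σ <v,e_j> e_j||^2, the squared distance from v to span{e_j}.)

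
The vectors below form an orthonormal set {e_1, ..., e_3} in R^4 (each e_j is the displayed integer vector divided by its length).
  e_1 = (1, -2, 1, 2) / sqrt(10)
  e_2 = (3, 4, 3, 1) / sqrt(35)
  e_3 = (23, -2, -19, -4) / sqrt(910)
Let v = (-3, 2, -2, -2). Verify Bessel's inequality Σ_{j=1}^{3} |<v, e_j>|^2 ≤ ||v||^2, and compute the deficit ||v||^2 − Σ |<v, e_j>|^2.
Σ |<v, e_j>|^2 = 1301/65; ||v||^2 = 21; deficit = 64/65

Write each e_j = u_j / sqrt(<u_j, u_j>) where u_j is the displayed integer vector. Then <v, e_j> = <v, u_j> / sqrt(<u_j, u_j>), so |<v, e_j>|^2 = <v, u_j>^2 / <u_j, u_j>.
Coefficients: <v, e_1> = -13/sqrt(10), <v, e_2> = -9/sqrt(35), <v, e_3> = -27/sqrt(910).
Square and sum: Σ |<v, e_j>|^2 = 1301/65.
Compute ||v||^2 = v·v = 21.
Deficit = 21 − 1301/65 = 64/65 ≥ 0, confirming Bessel's inequality. (The deficit equals ||v − Σ <v,e_j> e_j||^2, the squared distance from v to span{e_j}.)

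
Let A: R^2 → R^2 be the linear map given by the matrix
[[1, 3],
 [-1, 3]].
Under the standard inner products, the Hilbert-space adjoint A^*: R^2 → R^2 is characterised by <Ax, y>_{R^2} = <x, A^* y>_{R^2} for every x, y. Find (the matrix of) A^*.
A^* = A^T =
[[1, -1],
 [3, 3]]

For real matrices with standard dot products, the defining identity <Ax, y> = <x, A^* y> gives (Ax)^T y = x^T (A^*) y, i.e. x^T A^T y = x^T (A^*) y. Since this holds for all x, y, we must have A^* = A^T. Therefore
A^* =
[[1, -1],
 [3, 3]].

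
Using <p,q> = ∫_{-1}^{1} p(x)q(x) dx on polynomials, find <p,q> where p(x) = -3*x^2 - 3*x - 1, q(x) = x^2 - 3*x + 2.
<p,q> = -58/15

Expand the product: p(x)·q(x) = -3*x^4 + 6*x^3 + 2*x^2 - 3*x - 2.
∫_{-1}^{1} of each monomial x^k gives [2/(k+1) if k even, 0 if k odd]. Integrating term-by-term (or equivalently evaluating the antiderivative F(x) = -3*x^5/5 + 3*x^4/2 + 2*x^3/3 - 3*x^2/2 - 2*x at the endpoints):
  F(1) − F(−1) = -29/15 − (29/15) = -58/15.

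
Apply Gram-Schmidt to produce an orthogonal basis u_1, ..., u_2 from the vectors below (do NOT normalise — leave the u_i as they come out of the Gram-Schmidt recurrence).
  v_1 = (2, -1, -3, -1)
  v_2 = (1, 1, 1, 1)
Orthogonal basis:
  u_1 = (2, -1, -3, -1)
  u_2 = (7/5, 4/5, 2/5, 4/5)

Apply the Gram-Schmidt recurrence
  u_1 = v_1
  u_i = v_i − Σ_{j<i} ((v_i · u_j) / (u_j · u_j)) · u_j.

Step by step this gives:
  u_1 = (2, -1, -3, -1)
  u_2 = (7/5, 4/5, 2/5, 4/5)

Orthogonality check:
  u_2 · u_1 = 0 (should be 0)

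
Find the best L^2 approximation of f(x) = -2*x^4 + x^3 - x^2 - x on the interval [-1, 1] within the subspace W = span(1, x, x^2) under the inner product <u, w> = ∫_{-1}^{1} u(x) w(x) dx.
g(x) = -19*x^2/7 - 2*x/5 + 6/35

The best approximation g ∈ W is the orthogonal projection of f onto W. Writing g = a_0 + a_1 x + a_2 x^2, the coefficients solve the normal equations G · a = b where
  G_{ij} = <φ_i, φ_j> and b_i = <f, φ_i>, with φ_0 = 1, φ_1 = x, φ_2 = x^2.
G =
  [2, 0, 2/3]
  [0, 2/3, 0]
  [2/3, 0, 2/5],
b = (-22/15, -4/15, -34/35).
Solving gives a_0 = 6/35, a_1 = -2/5, a_2 = -19/7, so
  g(x) = -19*x^2/7 - 2*x/5 + 6/35.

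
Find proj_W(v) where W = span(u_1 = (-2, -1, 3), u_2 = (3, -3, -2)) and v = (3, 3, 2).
proj_W(v) = (-45/227, 351/227, -140/227)

Set up U = [u_1 | ... | u_2] ∈ R^(3×2). The projector onto W = col(U) is P = U (U^T U)^(-1) U^T.
Compute U^T U =
  [14, -9]
  [-9, 22],
and U^T v = (-3, -4).
Solve U^T U · c = U^T v for the coefficients: c = (-102/227, -83/227). The projection is proj_W(v) = U c.
Check: (v - proj_W(v)) · u_1 = 0  (should be 0).
Check: (v - proj_W(v)) · u_2 = 0  (should be 0).
Result: proj_W(v) = (-45/227, 351/227, -140/227).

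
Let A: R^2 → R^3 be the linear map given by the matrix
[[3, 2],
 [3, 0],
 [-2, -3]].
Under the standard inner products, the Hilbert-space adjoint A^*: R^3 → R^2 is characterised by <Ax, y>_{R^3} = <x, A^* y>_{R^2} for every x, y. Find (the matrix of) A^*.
A^* = A^T =
[[3, 3, -2],
 [2, 0, -3]]

For real matrices with standard dot products, the defining identity <Ax, y> = <x, A^* y> gives (Ax)^T y = x^T (A^*) y, i.e. x^T A^T y = x^T (A^*) y. Since this holds for all x, y, we must have A^* = A^T. Therefore
A^* =
[[3, 3, -2],
 [2, 0, -3]].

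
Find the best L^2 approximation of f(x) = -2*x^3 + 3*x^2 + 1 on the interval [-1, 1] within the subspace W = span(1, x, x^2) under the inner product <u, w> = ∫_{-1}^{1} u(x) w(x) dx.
g(x) = 3*x^2 - 6*x/5 + 1

The best approximation g ∈ W is the orthogonal projection of f onto W. Writing g = a_0 + a_1 x + a_2 x^2, the coefficients solve the normal equations G · a = b where
  G_{ij} = <φ_i, φ_j> and b_i = <f, φ_i>, with φ_0 = 1, φ_1 = x, φ_2 = x^2.
G =
  [2, 0, 2/3]
  [0, 2/3, 0]
  [2/3, 0, 2/5],
b = (4, -4/5, 28/15).
Solving gives a_0 = 1, a_1 = -6/5, a_2 = 3, so
  g(x) = 3*x^2 - 6*x/5 + 1.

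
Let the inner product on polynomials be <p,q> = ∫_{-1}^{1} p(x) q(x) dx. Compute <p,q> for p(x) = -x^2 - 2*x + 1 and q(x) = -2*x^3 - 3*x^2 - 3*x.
<p,q> = 24/5

Expand the product: p(x)·q(x) = 2*x^5 + 7*x^4 + 7*x^3 + 3*x^2 - 3*x.
∫_{-1}^{1} of each monomial x^k gives [2/(k+1) if k even, 0 if k odd]. Integrating term-by-term (or equivalently evaluating the antiderivative F(x) = x^6/3 + 7*x^5/5 + 7*x^4/4 + x^3 - 3*x^2/2 at the endpoints):
  F(1) − F(−1) = 179/60 − (-109/60) = 24/5.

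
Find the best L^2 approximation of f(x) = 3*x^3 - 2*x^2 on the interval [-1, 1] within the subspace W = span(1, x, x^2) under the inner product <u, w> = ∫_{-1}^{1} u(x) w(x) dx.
g(x) = -2*x^2 + 9*x/5

The best approximation g ∈ W is the orthogonal projection of f onto W. Writing g = a_0 + a_1 x + a_2 x^2, the coefficients solve the normal equations G · a = b where
  G_{ij} = <φ_i, φ_j> and b_i = <f, φ_i>, with φ_0 = 1, φ_1 = x, φ_2 = x^2.
G =
  [2, 0, 2/3]
  [0, 2/3, 0]
  [2/3, 0, 2/5],
b = (-4/3, 6/5, -4/5).
Solving gives a_0 = 0, a_1 = 9/5, a_2 = -2, so
  g(x) = -2*x^2 + 9*x/5.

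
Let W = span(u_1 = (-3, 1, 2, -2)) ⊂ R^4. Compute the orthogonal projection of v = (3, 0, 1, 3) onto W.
proj_W(v) = (13/6, -13/18, -13/9, 13/9)

Set up U = [u_1 | ... | u_1] ∈ R^(4×1). The projector onto W = col(U) is P = U (U^T U)^(-1) U^T.
Compute U^T U =
  [18],
and U^T v = (-13).
Solve U^T U · c = U^T v for the coefficients: c = (-13/18). The projection is proj_W(v) = U c.
Check: (v - proj_W(v)) · u_1 = 0  (should be 0).
Result: proj_W(v) = (13/6, -13/18, -13/9, 13/9).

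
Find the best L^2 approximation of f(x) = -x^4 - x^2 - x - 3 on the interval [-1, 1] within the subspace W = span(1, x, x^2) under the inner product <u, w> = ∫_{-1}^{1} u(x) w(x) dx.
g(x) = -13*x^2/7 - x - 102/35

The best approximation g ∈ W is the orthogonal projection of f onto W. Writing g = a_0 + a_1 x + a_2 x^2, the coefficients solve the normal equations G · a = b where
  G_{ij} = <φ_i, φ_j> and b_i = <f, φ_i>, with φ_0 = 1, φ_1 = x, φ_2 = x^2.
G =
  [2, 0, 2/3]
  [0, 2/3, 0]
  [2/3, 0, 2/5],
b = (-106/15, -2/3, -94/35).
Solving gives a_0 = -102/35, a_1 = -1, a_2 = -13/7, so
  g(x) = -13*x^2/7 - x - 102/35.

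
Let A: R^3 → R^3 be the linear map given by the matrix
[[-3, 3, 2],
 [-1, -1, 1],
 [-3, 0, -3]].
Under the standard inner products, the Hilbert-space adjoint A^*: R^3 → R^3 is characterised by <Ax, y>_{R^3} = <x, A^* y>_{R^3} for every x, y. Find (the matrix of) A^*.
A^* = A^T =
[[-3, -1, -3],
 [3, -1, 0],
 [2, 1, -3]]

For real matrices with standard dot products, the defining identity <Ax, y> = <x, A^* y> gives (Ax)^T y = x^T (A^*) y, i.e. x^T A^T y = x^T (A^*) y. Since this holds for all x, y, we must have A^* = A^T. Therefore
A^* =
[[-3, -1, -3],
 [3, -1, 0],
 [2, 1, -3]].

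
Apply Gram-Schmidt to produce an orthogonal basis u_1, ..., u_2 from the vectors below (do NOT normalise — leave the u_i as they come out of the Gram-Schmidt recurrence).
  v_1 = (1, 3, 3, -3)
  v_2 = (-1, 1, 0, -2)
Orthogonal basis:
  u_1 = (1, 3, 3, -3)
  u_2 = (-9/7, 1/7, -6/7, -8/7)

Apply the Gram-Schmidt recurrence
  u_1 = v_1
  u_i = v_i − Σ_{j<i} ((v_i · u_j) / (u_j · u_j)) · u_j.

Step by step this gives:
  u_1 = (1, 3, 3, -3)
  u_2 = (-9/7, 1/7, -6/7, -8/7)

Orthogonality check:
  u_2 · u_1 = 0 (should be 0)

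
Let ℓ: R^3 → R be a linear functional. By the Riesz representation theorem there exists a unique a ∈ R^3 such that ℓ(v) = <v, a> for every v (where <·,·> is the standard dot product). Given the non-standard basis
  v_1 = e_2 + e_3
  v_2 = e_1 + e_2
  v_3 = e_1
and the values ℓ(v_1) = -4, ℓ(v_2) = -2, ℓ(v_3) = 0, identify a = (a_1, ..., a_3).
a = (0, -2, -2)

Write a = (a_1, ..., a_3) in the standard basis. For each basis vector v_i, ℓ(v_i) = <v_i, a> is a linear equation in the a_j's. Collect the n equations into a matrix system V a = ℓ, where row i of V is v_i (expressed in the standard basis). Since V is invertible (lower-triangular with 1s on the diagonal, up to permutation), solve by back-substitution:
  V =
[[0, 1, 1],
 [1, 1, 0],
 [1, 0, 0]]
  V a = (-4, -2, 0)
Solving gives a = (0, -2, -2).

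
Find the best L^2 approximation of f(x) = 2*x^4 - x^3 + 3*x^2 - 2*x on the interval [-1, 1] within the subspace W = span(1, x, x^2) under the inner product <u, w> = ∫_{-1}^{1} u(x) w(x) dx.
g(x) = 33*x^2/7 - 13*x/5 - 6/35

The best approximation g ∈ W is the orthogonal projection of f onto W. Writing g = a_0 + a_1 x + a_2 x^2, the coefficients solve the normal equations G · a = b where
  G_{ij} = <φ_i, φ_j> and b_i = <f, φ_i>, with φ_0 = 1, φ_1 = x, φ_2 = x^2.
G =
  [2, 0, 2/3]
  [0, 2/3, 0]
  [2/3, 0, 2/5],
b = (14/5, -26/15, 62/35).
Solving gives a_0 = -6/35, a_1 = -13/5, a_2 = 33/7, so
  g(x) = 33*x^2/7 - 13*x/5 - 6/35.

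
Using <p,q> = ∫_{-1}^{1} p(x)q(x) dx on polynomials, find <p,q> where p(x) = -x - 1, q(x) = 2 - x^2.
<p,q> = -10/3

Expand the product: p(x)·q(x) = x^3 + x^2 - 2*x - 2.
∫_{-1}^{1} of each monomial x^k gives [2/(k+1) if k even, 0 if k odd]. Integrating term-by-term (or equivalently evaluating the antiderivative F(x) = x^4/4 + x^3/3 - x^2 - 2*x at the endpoints):
  F(1) − F(−1) = -29/12 − (11/12) = -10/3.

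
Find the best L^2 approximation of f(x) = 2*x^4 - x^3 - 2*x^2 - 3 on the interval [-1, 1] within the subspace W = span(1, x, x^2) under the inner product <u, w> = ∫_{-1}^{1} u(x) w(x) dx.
g(x) = -2*x^2/7 - 3*x/5 - 111/35

The best approximation g ∈ W is the orthogonal projection of f onto W. Writing g = a_0 + a_1 x + a_2 x^2, the coefficients solve the normal equations G · a = b where
  G_{ij} = <φ_i, φ_j> and b_i = <f, φ_i>, with φ_0 = 1, φ_1 = x, φ_2 = x^2.
G =
  [2, 0, 2/3]
  [0, 2/3, 0]
  [2/3, 0, 2/5],
b = (-98/15, -2/5, -78/35).
Solving gives a_0 = -111/35, a_1 = -3/5, a_2 = -2/7, so
  g(x) = -2*x^2/7 - 3*x/5 - 111/35.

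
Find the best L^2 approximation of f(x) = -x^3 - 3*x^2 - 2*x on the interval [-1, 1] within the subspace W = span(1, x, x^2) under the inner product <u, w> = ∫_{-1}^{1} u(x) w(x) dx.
g(x) = -3*x^2 - 13*x/5

The best approximation g ∈ W is the orthogonal projection of f onto W. Writing g = a_0 + a_1 x + a_2 x^2, the coefficients solve the normal equations G · a = b where
  G_{ij} = <φ_i, φ_j> and b_i = <f, φ_i>, with φ_0 = 1, φ_1 = x, φ_2 = x^2.
G =
  [2, 0, 2/3]
  [0, 2/3, 0]
  [2/3, 0, 2/5],
b = (-2, -26/15, -6/5).
Solving gives a_0 = 0, a_1 = -13/5, a_2 = -3, so
  g(x) = -3*x^2 - 13*x/5.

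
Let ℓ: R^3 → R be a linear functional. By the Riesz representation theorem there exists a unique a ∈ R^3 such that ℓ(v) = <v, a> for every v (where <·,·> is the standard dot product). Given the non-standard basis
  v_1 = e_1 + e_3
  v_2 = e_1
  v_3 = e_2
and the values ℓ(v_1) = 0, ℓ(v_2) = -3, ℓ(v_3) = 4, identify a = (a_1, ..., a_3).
a = (-3, 4, 3)

Write a = (a_1, ..., a_3) in the standard basis. For each basis vector v_i, ℓ(v_i) = <v_i, a> is a linear equation in the a_j's. Collect the n equations into a matrix system V a = ℓ, where row i of V is v_i (expressed in the standard basis). Since V is invertible (lower-triangular with 1s on the diagonal, up to permutation), solve by back-substitution:
  V =
[[1, 0, 1],
 [1, 0, 0],
 [0, 1, 0]]
  V a = (0, -3, 4)
Solving gives a = (-3, 4, 3).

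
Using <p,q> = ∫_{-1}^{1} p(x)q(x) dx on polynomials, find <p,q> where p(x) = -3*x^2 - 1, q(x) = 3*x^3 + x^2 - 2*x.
<p,q> = -28/15

Expand the product: p(x)·q(x) = -9*x^5 - 3*x^4 + 3*x^3 - x^2 + 2*x.
∫_{-1}^{1} of each monomial x^k gives [2/(k+1) if k even, 0 if k odd]. Integrating term-by-term (or equivalently evaluating the antiderivative F(x) = -3*x^6/2 - 3*x^5/5 + 3*x^4/4 - x^3/3 + x^2 at the endpoints):
  F(1) − F(−1) = -41/60 − (71/60) = -28/15.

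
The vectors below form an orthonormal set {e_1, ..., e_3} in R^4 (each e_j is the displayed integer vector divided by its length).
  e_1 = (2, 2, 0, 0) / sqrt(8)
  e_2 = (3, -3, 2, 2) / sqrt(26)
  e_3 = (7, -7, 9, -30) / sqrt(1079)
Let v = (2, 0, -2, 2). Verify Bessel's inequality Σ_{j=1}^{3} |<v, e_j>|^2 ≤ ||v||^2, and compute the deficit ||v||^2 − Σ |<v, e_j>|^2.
Σ |<v, e_j>|^2 = 596/83; ||v||^2 = 12; deficit = 400/83

Write each e_j = u_j / sqrt(<u_j, u_j>) where u_j is the displayed integer vector. Then <v, e_j> = <v, u_j> / sqrt(<u_j, u_j>), so |<v, e_j>|^2 = <v, u_j>^2 / <u_j, u_j>.
Coefficients: <v, e_1> = 4/sqrt(8), <v, e_2> = 6/sqrt(26), <v, e_3> = -64/sqrt(1079).
Square and sum: Σ |<v, e_j>|^2 = 596/83.
Compute ||v||^2 = v·v = 12.
Deficit = 12 − 596/83 = 400/83 ≥ 0, confirming Bessel's inequality. (The deficit equals ||v − Σ <v,e_j> e_j||^2, the squared distance from v to span{e_j}.)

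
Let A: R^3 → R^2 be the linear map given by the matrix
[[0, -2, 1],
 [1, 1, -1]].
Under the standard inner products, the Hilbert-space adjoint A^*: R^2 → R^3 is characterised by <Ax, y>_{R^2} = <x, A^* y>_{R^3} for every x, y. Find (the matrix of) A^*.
A^* = A^T =
[[0, 1],
 [-2, 1],
 [1, -1]]

For real matrices with standard dot products, the defining identity <Ax, y> = <x, A^* y> gives (Ax)^T y = x^T (A^*) y, i.e. x^T A^T y = x^T (A^*) y. Since this holds for all x, y, we must have A^* = A^T. Therefore
A^* =
[[0, 1],
 [-2, 1],
 [1, -1]].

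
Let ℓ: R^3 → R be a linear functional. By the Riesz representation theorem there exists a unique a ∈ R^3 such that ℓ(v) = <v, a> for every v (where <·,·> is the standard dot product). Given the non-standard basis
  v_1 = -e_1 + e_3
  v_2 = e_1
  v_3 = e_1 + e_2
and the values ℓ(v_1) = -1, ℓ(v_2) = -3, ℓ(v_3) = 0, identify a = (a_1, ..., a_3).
a = (-3, 3, -4)

Write a = (a_1, ..., a_3) in the standard basis. For each basis vector v_i, ℓ(v_i) = <v_i, a> is a linear equation in the a_j's. Collect the n equations into a matrix system V a = ℓ, where row i of V is v_i (expressed in the standard basis). Since V is invertible (lower-triangular with 1s on the diagonal, up to permutation), solve by back-substitution:
  V =
[[-1, 0, 1],
 [1, 0, 0],
 [1, 1, 0]]
  V a = (-1, -3, 0)
Solving gives a = (-3, 3, -4).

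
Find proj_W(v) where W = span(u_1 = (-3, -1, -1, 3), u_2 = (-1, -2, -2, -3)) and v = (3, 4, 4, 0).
proj_W(v) = (723/178, 293/89, 293/89, 105/178)

Set up U = [u_1 | ... | u_2] ∈ R^(4×2). The projector onto W = col(U) is P = U (U^T U)^(-1) U^T.
Compute U^T U =
  [20, -2]
  [-2, 18],
and U^T v = (-17, -19).
Solve U^T U · c = U^T v for the coefficients: c = (-86/89, -207/178). The projection is proj_W(v) = U c.
Check: (v - proj_W(v)) · u_1 = 0  (should be 0).
Check: (v - proj_W(v)) · u_2 = 0  (should be 0).
Result: proj_W(v) = (723/178, 293/89, 293/89, 105/178).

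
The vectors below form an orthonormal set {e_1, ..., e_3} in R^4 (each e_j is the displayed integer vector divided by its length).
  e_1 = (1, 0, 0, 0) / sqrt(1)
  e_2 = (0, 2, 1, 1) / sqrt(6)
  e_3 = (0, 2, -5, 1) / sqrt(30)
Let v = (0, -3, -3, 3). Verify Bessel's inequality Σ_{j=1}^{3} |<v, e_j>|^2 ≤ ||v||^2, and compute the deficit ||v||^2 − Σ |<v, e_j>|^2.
Σ |<v, e_j>|^2 = 54/5; ||v||^2 = 27; deficit = 81/5

Write each e_j = u_j / sqrt(<u_j, u_j>) where u_j is the displayed integer vector. Then <v, e_j> = <v, u_j> / sqrt(<u_j, u_j>), so |<v, e_j>|^2 = <v, u_j>^2 / <u_j, u_j>.
Coefficients: <v, e_1> = 0/sqrt(1), <v, e_2> = -6/sqrt(6), <v, e_3> = 12/sqrt(30).
Square and sum: Σ |<v, e_j>|^2 = 54/5.
Compute ||v||^2 = v·v = 27.
Deficit = 27 − 54/5 = 81/5 ≥ 0, confirming Bessel's inequality. (The deficit equals ||v − Σ <v,e_j> e_j||^2, the squared distance from v to span{e_j}.)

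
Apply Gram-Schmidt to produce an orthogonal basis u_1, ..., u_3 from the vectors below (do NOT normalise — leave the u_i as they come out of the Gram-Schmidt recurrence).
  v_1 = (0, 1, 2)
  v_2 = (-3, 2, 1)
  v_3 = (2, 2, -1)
Orthogonal basis:
  u_1 = (0, 1, 2)
  u_2 = (-3, 6/5, -3/5)
  u_3 = (7/6, 7/3, -7/6)

Apply the Gram-Schmidt recurrence
  u_1 = v_1
  u_i = v_i − Σ_{j<i} ((v_i · u_j) / (u_j · u_j)) · u_j.

Step by step this gives:
  u_1 = (0, 1, 2)
  u_2 = (-3, 6/5, -3/5)
  u_3 = (7/6, 7/3, -7/6)

Orthogonality check:
  u_2 · u_1 = 0 (should be 0)
  u_3 · u_1 = 0 (should be 0)
  u_3 · u_2 = 0 (should be 0)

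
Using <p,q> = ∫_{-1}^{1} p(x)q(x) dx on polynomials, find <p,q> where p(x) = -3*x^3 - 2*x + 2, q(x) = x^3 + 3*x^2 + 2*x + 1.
<p,q> = 134/105

Expand the product: p(x)·q(x) = -3*x^6 - 9*x^5 - 8*x^4 - 7*x^3 + 2*x^2 + 2*x + 2.
∫_{-1}^{1} of each monomial x^k gives [2/(k+1) if k even, 0 if k odd]. Integrating term-by-term (or equivalently evaluating the antiderivative F(x) = -3*x^7/7 - 3*x^6/2 - 8*x^5/5 - 7*x^4/4 + 2*x^3/3 + x^2 + 2*x at the endpoints):
  F(1) − F(−1) = -677/420 − (-1213/420) = 134/105.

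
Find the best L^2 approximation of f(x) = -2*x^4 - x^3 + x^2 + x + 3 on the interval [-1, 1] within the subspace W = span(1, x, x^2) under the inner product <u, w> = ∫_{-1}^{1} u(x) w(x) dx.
g(x) = -5*x^2/7 + 2*x/5 + 111/35

The best approximation g ∈ W is the orthogonal projection of f onto W. Writing g = a_0 + a_1 x + a_2 x^2, the coefficients solve the normal equations G · a = b where
  G_{ij} = <φ_i, φ_j> and b_i = <f, φ_i>, with φ_0 = 1, φ_1 = x, φ_2 = x^2.
G =
  [2, 0, 2/3]
  [0, 2/3, 0]
  [2/3, 0, 2/5],
b = (88/15, 4/15, 64/35).
Solving gives a_0 = 111/35, a_1 = 2/5, a_2 = -5/7, so
  g(x) = -5*x^2/7 + 2*x/5 + 111/35.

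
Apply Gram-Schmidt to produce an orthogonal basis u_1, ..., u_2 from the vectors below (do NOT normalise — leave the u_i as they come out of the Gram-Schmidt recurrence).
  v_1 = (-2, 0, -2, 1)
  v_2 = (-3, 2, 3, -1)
Orthogonal basis:
  u_1 = (-2, 0, -2, 1)
  u_2 = (-29/9, 2, 25/9, -8/9)

Apply the Gram-Schmidt recurrence
  u_1 = v_1
  u_i = v_i − Σ_{j<i} ((v_i · u_j) / (u_j · u_j)) · u_j.

Step by step this gives:
  u_1 = (-2, 0, -2, 1)
  u_2 = (-29/9, 2, 25/9, -8/9)

Orthogonality check:
  u_2 · u_1 = 0 (should be 0)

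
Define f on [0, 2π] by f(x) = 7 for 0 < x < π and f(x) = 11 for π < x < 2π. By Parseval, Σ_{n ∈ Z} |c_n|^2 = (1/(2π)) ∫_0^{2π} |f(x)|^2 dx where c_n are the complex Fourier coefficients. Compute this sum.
Σ |c_n|^2 = 85

Parseval equates the L^2 energy of f (normalised by 1/(2π)) with the ℓ^2 sum of its Fourier coefficients: (1/(2π)) ∫_0^{2π} |f|^2 = Σ |c_n|^2.
Compute the left side: (1/(2π)) [∫_0^π 7^2 dx + ∫_π^{2π} 11^2 dx] = (1/(2π)) · (49π + 121π) = (49 + 121)/2 = 85.
So Σ_{n ∈ Z} |c_n|^2 = 85.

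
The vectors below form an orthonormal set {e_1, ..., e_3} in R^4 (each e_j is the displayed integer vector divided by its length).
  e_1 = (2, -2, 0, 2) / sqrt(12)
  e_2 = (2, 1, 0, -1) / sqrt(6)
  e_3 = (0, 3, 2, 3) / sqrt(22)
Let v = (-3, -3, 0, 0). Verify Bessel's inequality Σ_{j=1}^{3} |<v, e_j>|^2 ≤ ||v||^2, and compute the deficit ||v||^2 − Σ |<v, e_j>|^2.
Σ |<v, e_j>|^2 = 189/11; ||v||^2 = 18; deficit = 9/11

Write each e_j = u_j / sqrt(<u_j, u_j>) where u_j is the displayed integer vector. Then <v, e_j> = <v, u_j> / sqrt(<u_j, u_j>), so |<v, e_j>|^2 = <v, u_j>^2 / <u_j, u_j>.
Coefficients: <v, e_1> = 0/sqrt(12), <v, e_2> = -9/sqrt(6), <v, e_3> = -9/sqrt(22).
Square and sum: Σ |<v, e_j>|^2 = 189/11.
Compute ||v||^2 = v·v = 18.
Deficit = 18 − 189/11 = 9/11 ≥ 0, confirming Bessel's inequality. (The deficit equals ||v − Σ <v,e_j> e_j||^2, the squared distance from v to span{e_j}.)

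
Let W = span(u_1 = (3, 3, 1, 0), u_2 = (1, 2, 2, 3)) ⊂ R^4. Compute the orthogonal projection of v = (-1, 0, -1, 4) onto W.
proj_W(v) = (-298/221, -83/221, 259/221, 645/221)

Set up U = [u_1 | ... | u_2] ∈ R^(4×2). The projector onto W = col(U) is P = U (U^T U)^(-1) U^T.
Compute U^T U =
  [19, 11]
  [11, 18],
and U^T v = (-4, 9).
Solve U^T U · c = U^T v for the coefficients: c = (-171/221, 215/221). The projection is proj_W(v) = U c.
Check: (v - proj_W(v)) · u_1 = 0  (should be 0).
Check: (v - proj_W(v)) · u_2 = 0  (should be 0).
Result: proj_W(v) = (-298/221, -83/221, 259/221, 645/221).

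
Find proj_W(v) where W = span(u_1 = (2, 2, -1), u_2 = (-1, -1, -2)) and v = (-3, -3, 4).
proj_W(v) = (-3, -3, 4)

Set up U = [u_1 | ... | u_2] ∈ R^(3×2). The projector onto W = col(U) is P = U (U^T U)^(-1) U^T.
Compute U^T U =
  [9, -2]
  [-2, 6],
and U^T v = (-16, -2).
Solve U^T U · c = U^T v for the coefficients: c = (-2, -1). The projection is proj_W(v) = U c.
Check: (v - proj_W(v)) · u_1 = 0  (should be 0).
Check: (v - proj_W(v)) · u_2 = 0  (should be 0).
Result: proj_W(v) = (-3, -3, 4).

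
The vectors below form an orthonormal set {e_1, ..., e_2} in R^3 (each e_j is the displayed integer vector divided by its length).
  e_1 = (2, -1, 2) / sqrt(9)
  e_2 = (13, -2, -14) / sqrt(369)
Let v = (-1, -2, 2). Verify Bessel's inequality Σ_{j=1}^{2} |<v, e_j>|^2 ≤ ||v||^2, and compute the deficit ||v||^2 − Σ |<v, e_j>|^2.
Σ |<v, e_j>|^2 = 225/41; ||v||^2 = 9; deficit = 144/41

Write each e_j = u_j / sqrt(<u_j, u_j>) where u_j is the displayed integer vector. Then <v, e_j> = <v, u_j> / sqrt(<u_j, u_j>), so |<v, e_j>|^2 = <v, u_j>^2 / <u_j, u_j>.
Coefficients: <v, e_1> = 4/sqrt(9), <v, e_2> = -37/sqrt(369).
Square and sum: Σ |<v, e_j>|^2 = 225/41.
Compute ||v||^2 = v·v = 9.
Deficit = 9 − 225/41 = 144/41 ≥ 0, confirming Bessel's inequality. (The deficit equals ||v − Σ <v,e_j> e_j||^2, the squared distance from v to span{e_j}.)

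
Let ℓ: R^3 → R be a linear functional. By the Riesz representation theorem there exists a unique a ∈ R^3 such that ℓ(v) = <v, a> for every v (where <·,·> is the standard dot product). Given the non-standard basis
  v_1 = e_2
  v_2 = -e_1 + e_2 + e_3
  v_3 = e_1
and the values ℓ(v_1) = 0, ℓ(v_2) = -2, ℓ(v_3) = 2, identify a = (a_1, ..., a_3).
a = (2, 0, 0)

Write a = (a_1, ..., a_3) in the standard basis. For each basis vector v_i, ℓ(v_i) = <v_i, a> is a linear equation in the a_j's. Collect the n equations into a matrix system V a = ℓ, where row i of V is v_i (expressed in the standard basis). Since V is invertible (lower-triangular with 1s on the diagonal, up to permutation), solve by back-substitution:
  V =
[[0, 1, 0],
 [-1, 1, 1],
 [1, 0, 0]]
  V a = (0, -2, 2)
Solving gives a = (2, 0, 0).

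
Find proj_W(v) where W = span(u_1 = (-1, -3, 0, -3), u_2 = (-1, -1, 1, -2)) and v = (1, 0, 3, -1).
proj_W(v) = (-10/11, 2/3, 56/33, -34/33)

Set up U = [u_1 | ... | u_2] ∈ R^(4×2). The projector onto W = col(U) is P = U (U^T U)^(-1) U^T.
Compute U^T U =
  [19, 10]
  [10, 7],
and U^T v = (2, 4).
Solve U^T U · c = U^T v for the coefficients: c = (-26/33, 56/33). The projection is proj_W(v) = U c.
Check: (v - proj_W(v)) · u_1 = 0  (should be 0).
Check: (v - proj_W(v)) · u_2 = 0  (should be 0).
Result: proj_W(v) = (-10/11, 2/3, 56/33, -34/33).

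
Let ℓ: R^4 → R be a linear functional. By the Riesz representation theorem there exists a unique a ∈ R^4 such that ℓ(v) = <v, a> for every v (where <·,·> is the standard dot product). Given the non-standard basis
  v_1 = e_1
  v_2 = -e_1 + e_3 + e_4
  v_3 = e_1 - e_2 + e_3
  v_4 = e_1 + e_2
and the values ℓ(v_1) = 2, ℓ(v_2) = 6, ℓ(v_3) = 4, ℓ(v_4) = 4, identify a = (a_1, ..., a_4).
a = (2, 2, 4, 4)

Write a = (a_1, ..., a_4) in the standard basis. For each basis vector v_i, ℓ(v_i) = <v_i, a> is a linear equation in the a_j's. Collect the n equations into a matrix system V a = ℓ, where row i of V is v_i (expressed in the standard basis). Since V is invertible (lower-triangular with 1s on the diagonal, up to permutation), solve by back-substitution:
  V =
[[1, 0, 0, 0],
 [-1, 0, 1, 1],
 [1, -1, 1, 0],
 [1, 1, 0, 0]]
  V a = (2, 6, 4, 4)
Solving gives a = (2, 2, 4, 4).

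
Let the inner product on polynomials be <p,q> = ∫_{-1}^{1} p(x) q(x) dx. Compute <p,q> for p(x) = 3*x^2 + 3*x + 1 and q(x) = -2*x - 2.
<p,q> = -12

Expand the product: p(x)·q(x) = -6*x^3 - 12*x^2 - 8*x - 2.
∫_{-1}^{1} of each monomial x^k gives [2/(k+1) if k even, 0 if k odd]. Integrating term-by-term (or equivalently evaluating the antiderivative F(x) = -3*x^4/2 - 4*x^3 - 4*x^2 - 2*x at the endpoints):
  F(1) − F(−1) = -23/2 − (1/2) = -12.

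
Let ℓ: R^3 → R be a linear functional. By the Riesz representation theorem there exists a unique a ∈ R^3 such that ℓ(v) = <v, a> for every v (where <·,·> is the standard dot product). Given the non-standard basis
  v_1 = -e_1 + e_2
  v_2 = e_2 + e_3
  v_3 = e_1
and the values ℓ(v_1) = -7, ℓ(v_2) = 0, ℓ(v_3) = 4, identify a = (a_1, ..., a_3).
a = (4, -3, 3)

Write a = (a_1, ..., a_3) in the standard basis. For each basis vector v_i, ℓ(v_i) = <v_i, a> is a linear equation in the a_j's. Collect the n equations into a matrix system V a = ℓ, where row i of V is v_i (expressed in the standard basis). Since V is invertible (lower-triangular with 1s on the diagonal, up to permutation), solve by back-substitution:
  V =
[[-1, 1, 0],
 [0, 1, 1],
 [1, 0, 0]]
  V a = (-7, 0, 4)
Solving gives a = (4, -3, 3).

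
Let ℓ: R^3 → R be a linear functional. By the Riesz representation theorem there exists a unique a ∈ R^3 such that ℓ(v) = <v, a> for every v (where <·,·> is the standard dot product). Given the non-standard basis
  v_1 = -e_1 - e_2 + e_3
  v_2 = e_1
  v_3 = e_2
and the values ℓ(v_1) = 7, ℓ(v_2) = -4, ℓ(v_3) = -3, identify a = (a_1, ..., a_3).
a = (-4, -3, 0)

Write a = (a_1, ..., a_3) in the standard basis. For each basis vector v_i, ℓ(v_i) = <v_i, a> is a linear equation in the a_j's. Collect the n equations into a matrix system V a = ℓ, where row i of V is v_i (expressed in the standard basis). Since V is invertible (lower-triangular with 1s on the diagonal, up to permutation), solve by back-substitution:
  V =
[[-1, -1, 1],
 [1, 0, 0],
 [0, 1, 0]]
  V a = (7, -4, -3)
Solving gives a = (-4, -3, 0).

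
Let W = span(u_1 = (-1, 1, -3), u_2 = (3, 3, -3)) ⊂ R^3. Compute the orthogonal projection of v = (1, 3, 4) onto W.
proj_W(v) = (5/2, 0, 5/2)

Set up U = [u_1 | ... | u_2] ∈ R^(3×2). The projector onto W = col(U) is P = U (U^T U)^(-1) U^T.
Compute U^T U =
  [11, 9]
  [9, 27],
and U^T v = (-10, 0).
Solve U^T U · c = U^T v for the coefficients: c = (-5/4, 5/12). The projection is proj_W(v) = U c.
Check: (v - proj_W(v)) · u_1 = 0  (should be 0).
Check: (v - proj_W(v)) · u_2 = 0  (should be 0).
Result: proj_W(v) = (5/2, 0, 5/2).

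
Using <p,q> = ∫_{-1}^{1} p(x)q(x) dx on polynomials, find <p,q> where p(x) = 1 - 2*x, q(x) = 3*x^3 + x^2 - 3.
<p,q> = -116/15

Expand the product: p(x)·q(x) = -6*x^4 + x^3 + x^2 + 6*x - 3.
∫_{-1}^{1} of each monomial x^k gives [2/(k+1) if k even, 0 if k odd]. Integrating term-by-term (or equivalently evaluating the antiderivative F(x) = -6*x^5/5 + x^4/4 + x^3/3 + 3*x^2 - 3*x at the endpoints):
  F(1) − F(−1) = -37/60 − (427/60) = -116/15.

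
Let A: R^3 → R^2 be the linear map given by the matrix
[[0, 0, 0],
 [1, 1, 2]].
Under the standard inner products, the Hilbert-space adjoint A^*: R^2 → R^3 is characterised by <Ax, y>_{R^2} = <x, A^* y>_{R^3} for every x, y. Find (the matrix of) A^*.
A^* = A^T =
[[0, 1],
 [0, 1],
 [0, 2]]

For real matrices with standard dot products, the defining identity <Ax, y> = <x, A^* y> gives (Ax)^T y = x^T (A^*) y, i.e. x^T A^T y = x^T (A^*) y. Since this holds for all x, y, we must have A^* = A^T. Therefore
A^* =
[[0, 1],
 [0, 1],
 [0, 2]].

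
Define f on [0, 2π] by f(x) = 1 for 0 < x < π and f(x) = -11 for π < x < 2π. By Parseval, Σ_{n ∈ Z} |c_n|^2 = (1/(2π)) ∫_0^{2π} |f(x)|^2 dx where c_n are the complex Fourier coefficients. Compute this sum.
Σ |c_n|^2 = 61

Parseval equates the L^2 energy of f (normalised by 1/(2π)) with the ℓ^2 sum of its Fourier coefficients: (1/(2π)) ∫_0^{2π} |f|^2 = Σ |c_n|^2.
Compute the left side: (1/(2π)) [∫_0^π 1^2 dx + ∫_π^{2π} (-11)^2 dx] = (1/(2π)) · (1π + 121π) = (1 + 121)/2 = 61.
So Σ_{n ∈ Z} |c_n|^2 = 61.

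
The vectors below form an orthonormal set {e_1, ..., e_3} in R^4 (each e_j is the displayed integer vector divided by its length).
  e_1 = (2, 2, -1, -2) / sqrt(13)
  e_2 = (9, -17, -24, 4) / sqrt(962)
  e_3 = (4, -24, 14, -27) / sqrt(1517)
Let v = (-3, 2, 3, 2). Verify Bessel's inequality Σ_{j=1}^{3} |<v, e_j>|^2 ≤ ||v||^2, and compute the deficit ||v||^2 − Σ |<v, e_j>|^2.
Σ |<v, e_j>|^2 = 2123/82; ||v||^2 = 26; deficit = 9/82

Write each e_j = u_j / sqrt(<u_j, u_j>) where u_j is the displayed integer vector. Then <v, e_j> = <v, u_j> / sqrt(<u_j, u_j>), so |<v, e_j>|^2 = <v, u_j>^2 / <u_j, u_j>.
Coefficients: <v, e_1> = -9/sqrt(13), <v, e_2> = -125/sqrt(962), <v, e_3> = -72/sqrt(1517).
Square and sum: Σ |<v, e_j>|^2 = 2123/82.
Compute ||v||^2 = v·v = 26.
Deficit = 26 − 2123/82 = 9/82 ≥ 0, confirming Bessel's inequality. (The deficit equals ||v − Σ <v,e_j> e_j||^2, the squared distance from v to span{e_j}.)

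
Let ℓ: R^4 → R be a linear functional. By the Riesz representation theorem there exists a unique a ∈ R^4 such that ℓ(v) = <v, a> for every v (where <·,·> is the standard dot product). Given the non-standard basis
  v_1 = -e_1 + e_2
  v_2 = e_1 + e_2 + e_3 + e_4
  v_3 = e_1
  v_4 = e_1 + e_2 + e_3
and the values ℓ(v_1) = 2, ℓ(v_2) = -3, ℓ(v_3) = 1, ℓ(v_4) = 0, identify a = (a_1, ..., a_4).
a = (1, 3, -4, -3)

Write a = (a_1, ..., a_4) in the standard basis. For each basis vector v_i, ℓ(v_i) = <v_i, a> is a linear equation in the a_j's. Collect the n equations into a matrix system V a = ℓ, where row i of V is v_i (expressed in the standard basis). Since V is invertible (lower-triangular with 1s on the diagonal, up to permutation), solve by back-substitution:
  V =
[[-1, 1, 0, 0],
 [1, 1, 1, 1],
 [1, 0, 0, 0],
 [1, 1, 1, 0]]
  V a = (2, -3, 1, 0)
Solving gives a = (1, 3, -4, -3).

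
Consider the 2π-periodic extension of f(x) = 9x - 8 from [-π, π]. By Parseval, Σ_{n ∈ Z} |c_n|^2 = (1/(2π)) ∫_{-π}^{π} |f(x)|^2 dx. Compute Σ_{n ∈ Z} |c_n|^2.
Σ |c_n|^2 = 27π^2 + 64

Expand and integrate term by term over [-π, π]:
  ∫ (9x)^2 dx = 81·(2π^3/3); ∫ 2·9·(-8)·x dx = 0 (odd integrand); ∫ (-8)^2 dx = 64·2π.
So (1/(2π)) ∫_{-π}^{π} (9x - 8)^2 dx = 81π^2/3 + 64 = 27π^2 + 64.
Parseval ⇒ Σ |c_n|^2 = 27π^2 + 64.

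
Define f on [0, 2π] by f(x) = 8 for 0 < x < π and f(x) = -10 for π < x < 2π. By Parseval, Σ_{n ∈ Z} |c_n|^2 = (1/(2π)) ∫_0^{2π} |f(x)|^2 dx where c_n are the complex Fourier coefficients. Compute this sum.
Σ |c_n|^2 = 82

Parseval equates the L^2 energy of f (normalised by 1/(2π)) with the ℓ^2 sum of its Fourier coefficients: (1/(2π)) ∫_0^{2π} |f|^2 = Σ |c_n|^2.
Compute the left side: (1/(2π)) [∫_0^π 8^2 dx + ∫_π^{2π} (-10)^2 dx] = (1/(2π)) · (64π + 100π) = (64 + 100)/2 = 82.
So Σ_{n ∈ Z} |c_n|^2 = 82.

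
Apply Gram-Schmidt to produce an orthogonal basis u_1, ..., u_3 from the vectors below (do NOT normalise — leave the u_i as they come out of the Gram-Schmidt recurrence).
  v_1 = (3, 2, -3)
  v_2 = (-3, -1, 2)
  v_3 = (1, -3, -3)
Orthogonal basis:
  u_1 = (3, 2, -3)
  u_2 = (-15/22, 6/11, -7/22)
  u_3 = (-17/19, -51/19, -51/19)

Apply the Gram-Schmidt recurrence
  u_1 = v_1
  u_i = v_i − Σ_{j<i} ((v_i · u_j) / (u_j · u_j)) · u_j.

Step by step this gives:
  u_1 = (3, 2, -3)
  u_2 = (-15/22, 6/11, -7/22)
  u_3 = (-17/19, -51/19, -51/19)

Orthogonality check:
  u_2 · u_1 = 0 (should be 0)
  u_3 · u_1 = 0 (should be 0)
  u_3 · u_2 = 0 (should be 0)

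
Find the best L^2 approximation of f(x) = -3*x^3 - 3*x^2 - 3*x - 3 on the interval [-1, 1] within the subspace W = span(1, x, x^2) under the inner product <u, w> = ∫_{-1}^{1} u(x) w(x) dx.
g(x) = -3*x^2 - 24*x/5 - 3

The best approximation g ∈ W is the orthogonal projection of f onto W. Writing g = a_0 + a_1 x + a_2 x^2, the coefficients solve the normal equations G · a = b where
  G_{ij} = <φ_i, φ_j> and b_i = <f, φ_i>, with φ_0 = 1, φ_1 = x, φ_2 = x^2.
G =
  [2, 0, 2/3]
  [0, 2/3, 0]
  [2/3, 0, 2/5],
b = (-8, -16/5, -16/5).
Solving gives a_0 = -3, a_1 = -24/5, a_2 = -3, so
  g(x) = -3*x^2 - 24*x/5 - 3.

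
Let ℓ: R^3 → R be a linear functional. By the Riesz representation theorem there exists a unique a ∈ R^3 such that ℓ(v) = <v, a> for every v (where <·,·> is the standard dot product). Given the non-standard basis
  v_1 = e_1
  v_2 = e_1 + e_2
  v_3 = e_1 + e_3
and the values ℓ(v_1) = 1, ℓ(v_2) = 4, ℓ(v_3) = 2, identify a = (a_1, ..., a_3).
a = (1, 3, 1)

Write a = (a_1, ..., a_3) in the standard basis. For each basis vector v_i, ℓ(v_i) = <v_i, a> is a linear equation in the a_j's. Collect the n equations into a matrix system V a = ℓ, where row i of V is v_i (expressed in the standard basis). Since V is invertible (lower-triangular with 1s on the diagonal, up to permutation), solve by back-substitution:
  V =
[[1, 0, 0],
 [1, 1, 0],
 [1, 0, 1]]
  V a = (1, 4, 2)
Solving gives a = (1, 3, 1).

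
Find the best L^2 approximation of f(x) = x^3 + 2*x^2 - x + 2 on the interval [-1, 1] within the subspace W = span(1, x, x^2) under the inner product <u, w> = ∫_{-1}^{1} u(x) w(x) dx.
g(x) = 2*x^2 - 2*x/5 + 2

The best approximation g ∈ W is the orthogonal projection of f onto W. Writing g = a_0 + a_1 x + a_2 x^2, the coefficients solve the normal equations G · a = b where
  G_{ij} = <φ_i, φ_j> and b_i = <f, φ_i>, with φ_0 = 1, φ_1 = x, φ_2 = x^2.
G =
  [2, 0, 2/3]
  [0, 2/3, 0]
  [2/3, 0, 2/5],
b = (16/3, -4/15, 32/15).
Solving gives a_0 = 2, a_1 = -2/5, a_2 = 2, so
  g(x) = 2*x^2 - 2*x/5 + 2.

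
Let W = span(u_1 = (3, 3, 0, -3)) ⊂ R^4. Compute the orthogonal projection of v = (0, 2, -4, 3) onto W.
proj_W(v) = (-1/3, -1/3, 0, 1/3)

Set up U = [u_1 | ... | u_1] ∈ R^(4×1). The projector onto W = col(U) is P = U (U^T U)^(-1) U^T.
Compute U^T U =
  [27],
and U^T v = (-3).
Solve U^T U · c = U^T v for the coefficients: c = (-1/9). The projection is proj_W(v) = U c.
Check: (v - proj_W(v)) · u_1 = 0  (should be 0).
Result: proj_W(v) = (-1/3, -1/3, 0, 1/3).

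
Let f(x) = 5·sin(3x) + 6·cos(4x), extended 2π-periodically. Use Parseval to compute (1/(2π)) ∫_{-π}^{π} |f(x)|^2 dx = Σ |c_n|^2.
Σ |c_n|^2 = 61/2

Expand |f|^2 and use orthogonality of {sin(nx), cos(mx)} on [-π, π]:
  ∫_{-π}^{π} sin(nx)^2 dx = π, ∫ cos(mx)^2 dx = π, and cross terms integrate to 0.
So ∫_{-π}^{π} f(x)^2 dx = 5^2 · π + 6^2 · π = (25 + 36)π.
Divide by 2π: (25 + 36)/2 = 61/2.
By Parseval, this equals Σ |c_n|^2.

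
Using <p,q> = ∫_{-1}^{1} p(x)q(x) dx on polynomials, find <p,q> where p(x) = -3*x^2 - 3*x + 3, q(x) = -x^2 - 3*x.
<p,q> = 26/5

Expand the product: p(x)·q(x) = 3*x^4 + 12*x^3 + 6*x^2 - 9*x.
∫_{-1}^{1} of each monomial x^k gives [2/(k+1) if k even, 0 if k odd]. Integrating term-by-term (or equivalently evaluating the antiderivative F(x) = 3*x^5/5 + 3*x^4 + 2*x^3 - 9*x^2/2 at the endpoints):
  F(1) − F(−1) = 11/10 − (-41/10) = 26/5.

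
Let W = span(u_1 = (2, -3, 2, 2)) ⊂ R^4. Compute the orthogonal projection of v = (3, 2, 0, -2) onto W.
proj_W(v) = (-8/21, 4/7, -8/21, -8/21)

Set up U = [u_1 | ... | u_1] ∈ R^(4×1). The projector onto W = col(U) is P = U (U^T U)^(-1) U^T.
Compute U^T U =
  [21],
and U^T v = (-4).
Solve U^T U · c = U^T v for the coefficients: c = (-4/21). The projection is proj_W(v) = U c.
Check: (v - proj_W(v)) · u_1 = 0  (should be 0).
Result: proj_W(v) = (-8/21, 4/7, -8/21, -8/21).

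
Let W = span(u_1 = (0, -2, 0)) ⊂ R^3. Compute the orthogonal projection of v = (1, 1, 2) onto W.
proj_W(v) = (0, 1, 0)

Set up U = [u_1 | ... | u_1] ∈ R^(3×1). The projector onto W = col(U) is P = U (U^T U)^(-1) U^T.
Compute U^T U =
  [4],
and U^T v = (-2).
Solve U^T U · c = U^T v for the coefficients: c = (-1/2). The projection is proj_W(v) = U c.
Check: (v - proj_W(v)) · u_1 = 0  (should be 0).
Result: proj_W(v) = (0, 1, 0).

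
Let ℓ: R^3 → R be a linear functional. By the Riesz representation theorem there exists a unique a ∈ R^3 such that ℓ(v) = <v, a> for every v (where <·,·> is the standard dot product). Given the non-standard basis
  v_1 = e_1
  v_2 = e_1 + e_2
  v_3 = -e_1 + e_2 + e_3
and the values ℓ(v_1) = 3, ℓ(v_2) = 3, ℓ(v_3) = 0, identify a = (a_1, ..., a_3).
a = (3, 0, 3)

Write a = (a_1, ..., a_3) in the standard basis. For each basis vector v_i, ℓ(v_i) = <v_i, a> is a linear equation in the a_j's. Collect the n equations into a matrix system V a = ℓ, where row i of V is v_i (expressed in the standard basis). Since V is invertible (lower-triangular with 1s on the diagonal, up to permutation), solve by back-substitution:
  V =
[[1, 0, 0],
 [1, 1, 0],
 [-1, 1, 1]]
  V a = (3, 3, 0)
Solving gives a = (3, 0, 3).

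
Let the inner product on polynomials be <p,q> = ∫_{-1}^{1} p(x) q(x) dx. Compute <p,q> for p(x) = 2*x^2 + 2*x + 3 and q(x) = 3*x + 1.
<p,q> = 34/3

Expand the product: p(x)·q(x) = 6*x^3 + 8*x^2 + 11*x + 3.
∫_{-1}^{1} of each monomial x^k gives [2/(k+1) if k even, 0 if k odd]. Integrating term-by-term (or equivalently evaluating the antiderivative F(x) = 3*x^4/2 + 8*x^3/3 + 11*x^2/2 + 3*x at the endpoints):
  F(1) − F(−1) = 38/3 − (4/3) = 34/3.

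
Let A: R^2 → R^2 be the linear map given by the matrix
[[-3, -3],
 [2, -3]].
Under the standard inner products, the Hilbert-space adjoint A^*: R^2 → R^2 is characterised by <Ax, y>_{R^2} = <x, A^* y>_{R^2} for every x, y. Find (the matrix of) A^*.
A^* = A^T =
[[-3, 2],
 [-3, -3]]

For real matrices with standard dot products, the defining identity <Ax, y> = <x, A^* y> gives (Ax)^T y = x^T (A^*) y, i.e. x^T A^T y = x^T (A^*) y. Since this holds for all x, y, we must have A^* = A^T. Therefore
A^* =
[[-3, 2],
 [-3, -3]].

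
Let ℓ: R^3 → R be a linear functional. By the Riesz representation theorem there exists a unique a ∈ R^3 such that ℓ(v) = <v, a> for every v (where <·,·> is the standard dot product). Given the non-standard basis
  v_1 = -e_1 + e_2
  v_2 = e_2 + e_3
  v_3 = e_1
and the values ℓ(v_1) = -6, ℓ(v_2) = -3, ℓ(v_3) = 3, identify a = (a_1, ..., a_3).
a = (3, -3, 0)

Write a = (a_1, ..., a_3) in the standard basis. For each basis vector v_i, ℓ(v_i) = <v_i, a> is a linear equation in the a_j's. Collect the n equations into a matrix system V a = ℓ, where row i of V is v_i (expressed in the standard basis). Since V is invertible (lower-triangular with 1s on the diagonal, up to permutation), solve by back-substitution:
  V =
[[-1, 1, 0],
 [0, 1, 1],
 [1, 0, 0]]
  V a = (-6, -3, 3)
Solving gives a = (3, -3, 0).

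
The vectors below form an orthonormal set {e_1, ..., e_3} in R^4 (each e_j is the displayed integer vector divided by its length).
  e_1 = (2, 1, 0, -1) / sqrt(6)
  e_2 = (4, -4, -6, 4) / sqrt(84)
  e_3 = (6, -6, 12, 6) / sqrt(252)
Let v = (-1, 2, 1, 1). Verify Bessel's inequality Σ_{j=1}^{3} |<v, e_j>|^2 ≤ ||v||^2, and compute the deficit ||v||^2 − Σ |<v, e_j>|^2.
Σ |<v, e_j>|^2 = 5/2; ||v||^2 = 7; deficit = 9/2

Write each e_j = u_j / sqrt(<u_j, u_j>) where u_j is the displayed integer vector. Then <v, e_j> = <v, u_j> / sqrt(<u_j, u_j>), so |<v, e_j>|^2 = <v, u_j>^2 / <u_j, u_j>.
Coefficients: <v, e_1> = -1/sqrt(6), <v, e_2> = -14/sqrt(84), <v, e_3> = 0/sqrt(252).
Square and sum: Σ |<v, e_j>|^2 = 5/2.
Compute ||v||^2 = v·v = 7.
Deficit = 7 − 5/2 = 9/2 ≥ 0, confirming Bessel's inequality. (The deficit equals ||v − Σ <v,e_j> e_j||^2, the squared distance from v to span{e_j}.)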